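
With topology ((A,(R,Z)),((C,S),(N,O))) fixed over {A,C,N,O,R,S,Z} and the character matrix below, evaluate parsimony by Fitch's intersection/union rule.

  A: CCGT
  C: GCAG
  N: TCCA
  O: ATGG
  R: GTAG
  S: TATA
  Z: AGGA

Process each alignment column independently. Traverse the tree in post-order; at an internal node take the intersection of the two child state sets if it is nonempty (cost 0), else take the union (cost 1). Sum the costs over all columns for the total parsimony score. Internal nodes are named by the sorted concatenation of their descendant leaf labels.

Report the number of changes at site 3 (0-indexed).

4

[col 0] RZ: children R:{G}, Z:{A} ∪→ {A,G}; cost 1
[col 0] ARZ: children A:{C}, RZ:{A,G} ∪→ {A,C,G}; cost 1
[col 0] CS: children C:{G}, S:{T} ∪→ {G,T}; cost 1
[col 0] NO: children N:{T}, O:{A} ∪→ {A,T}; cost 1
[col 0] CNOS: children CS:{G,T}, NO:{A,T} ∩→ {T}; cost 0
[col 0] ACNORSZ: children ARZ:{A,C,G}, CNOS:{T} ∪→ {A,C,G,T}; cost 1
[col 1] RZ: children R:{T}, Z:{G} ∪→ {G,T}; cost 1
[col 1] ARZ: children A:{C}, RZ:{G,T} ∪→ {C,G,T}; cost 1
[col 1] CS: children C:{C}, S:{A} ∪→ {A,C}; cost 1
[col 1] NO: children N:{C}, O:{T} ∪→ {C,T}; cost 1
[col 1] CNOS: children CS:{A,C}, NO:{C,T} ∩→ {C}; cost 0
[col 1] ACNORSZ: children ARZ:{C,G,T}, CNOS:{C} ∩→ {C}; cost 0
[col 2] RZ: children R:{A}, Z:{G} ∪→ {A,G}; cost 1
[col 2] ARZ: children A:{G}, RZ:{A,G} ∩→ {G}; cost 0
[col 2] CS: children C:{A}, S:{T} ∪→ {A,T}; cost 1
[col 2] NO: children N:{C}, O:{G} ∪→ {C,G}; cost 1
[col 2] CNOS: children CS:{A,T}, NO:{C,G} ∪→ {A,C,G,T}; cost 1
[col 2] ACNORSZ: children ARZ:{G}, CNOS:{A,C,G,T} ∩→ {G}; cost 0
[col 3] RZ: children R:{G}, Z:{A} ∪→ {A,G}; cost 1
[col 3] ARZ: children A:{T}, RZ:{A,G} ∪→ {A,G,T}; cost 1
[col 3] CS: children C:{G}, S:{A} ∪→ {A,G}; cost 1
[col 3] NO: children N:{A}, O:{G} ∪→ {A,G}; cost 1
[col 3] CNOS: children CS:{A,G}, NO:{A,G} ∩→ {A,G}; cost 0
[col 3] ACNORSZ: children ARZ:{A,G,T}, CNOS:{A,G} ∩→ {A,G}; cost 0
per-site changes: [5, 4, 4, 4]; total = 17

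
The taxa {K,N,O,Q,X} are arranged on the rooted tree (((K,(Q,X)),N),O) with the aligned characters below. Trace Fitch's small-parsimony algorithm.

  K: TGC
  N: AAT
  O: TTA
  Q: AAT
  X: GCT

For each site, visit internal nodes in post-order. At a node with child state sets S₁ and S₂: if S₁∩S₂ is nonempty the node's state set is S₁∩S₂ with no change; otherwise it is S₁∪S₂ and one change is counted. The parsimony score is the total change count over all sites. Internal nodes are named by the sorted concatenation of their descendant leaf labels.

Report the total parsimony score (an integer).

8

site 0, node QX: Q={A} ∪ X={G} → {A,G} (+1)
site 0, node KQX: K={T} ∪ QX={A,G} → {A,G,T} (+1)
site 0, node KNQX: KQX={A,G,T} ∩ N={A} → {A} (+0)
site 0, node KNOQX: KNQX={A} ∪ O={T} → {A,T} (+1)
site 1, node QX: Q={A} ∪ X={C} → {A,C} (+1)
site 1, node KQX: K={G} ∪ QX={A,C} → {A,C,G} (+1)
site 1, node KNQX: KQX={A,C,G} ∩ N={A} → {A} (+0)
site 1, node KNOQX: KNQX={A} ∪ O={T} → {A,T} (+1)
site 2, node QX: Q={T} ∩ X={T} → {T} (+0)
site 2, node KQX: K={C} ∪ QX={T} → {C,T} (+1)
site 2, node KNQX: KQX={C,T} ∩ N={T} → {T} (+0)
site 2, node KNOQX: KNQX={T} ∪ O={A} → {A,T} (+1)
per-site changes: [3, 3, 2]; total = 8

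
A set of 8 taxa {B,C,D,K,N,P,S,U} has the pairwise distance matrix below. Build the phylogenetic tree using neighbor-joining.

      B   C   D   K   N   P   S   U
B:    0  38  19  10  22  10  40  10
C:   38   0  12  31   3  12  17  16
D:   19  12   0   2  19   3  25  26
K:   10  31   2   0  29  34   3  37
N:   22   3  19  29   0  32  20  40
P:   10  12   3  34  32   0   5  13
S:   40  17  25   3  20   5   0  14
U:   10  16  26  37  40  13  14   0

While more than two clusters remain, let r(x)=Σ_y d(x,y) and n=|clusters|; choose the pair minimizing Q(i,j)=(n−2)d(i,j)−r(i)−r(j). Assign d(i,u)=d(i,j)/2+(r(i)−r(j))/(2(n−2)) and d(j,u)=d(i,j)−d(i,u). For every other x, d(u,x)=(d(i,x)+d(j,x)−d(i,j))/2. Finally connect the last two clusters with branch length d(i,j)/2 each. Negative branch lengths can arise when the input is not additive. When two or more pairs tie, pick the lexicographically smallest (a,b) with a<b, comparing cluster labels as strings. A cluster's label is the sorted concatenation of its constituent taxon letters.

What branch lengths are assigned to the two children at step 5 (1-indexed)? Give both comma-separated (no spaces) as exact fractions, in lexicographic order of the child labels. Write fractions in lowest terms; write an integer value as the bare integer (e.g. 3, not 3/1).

171/32,53/32

1. join C+N (d=3, Q=-276) ⇒ CN; edges |C|=-3/2, |N|=9/2
  updated: d(B,CN)=57/2, d(CN,D)=14, d(CN,K)=57/2, d(CN,P)=41/2, d(CN,S)=17, d(CN,U)=53/2
2. join K+S (d=3, Q=-407/2) ⇒ KS; edges |K|=51/20, |S|=9/20
  updated: d(B,KS)=47/2, d(CN,KS)=85/4, d(D,KS)=12, d(KS,P)=18, d(KS,U)=24
3. join B+U (d=10, Q=-301/2) ⇒ BU; edges |B|=63/16, |U|=97/16
  updated: d(BU,CN)=45/2, d(BU,D)=35/2, d(BU,KS)=75/4, d(BU,P)=13/2
4. join BU+P (d=13/2, Q=-375/4) ⇒ BPU; edges |BU|=49/8, |P|=3/8
  updated: d(BPU,CN)=73/4, d(BPU,D)=7, d(BPU,KS)=121/8
5. join BPU+D (d=7, Q=-475/8) ⇒ BDPU; edges |BPU|=171/32, |D|=53/32
  updated: d(BDPU,CN)=101/8, d(BDPU,KS)=161/16
6. join BDPU+CN (d=101/8, Q=-703/16) ⇒ BCDNPU; edges |BDPU|=23/32, |CN|=381/32
  updated: d(BCDNPU,KS)=299/32
7. join BCDNPU+KS (d=299/32) ⇒ BCDKNPSU; edges |BCDNPU|=299/64, |KS|=299/64
final tree: (((((B:63/16,U:97/16):49/8,P:3/8):171/32,D:53/32):23/32,(C:-3/2,N:9/2):381/32):299/64,(K:51/20,S:9/20):299/64)
total length: 1647/32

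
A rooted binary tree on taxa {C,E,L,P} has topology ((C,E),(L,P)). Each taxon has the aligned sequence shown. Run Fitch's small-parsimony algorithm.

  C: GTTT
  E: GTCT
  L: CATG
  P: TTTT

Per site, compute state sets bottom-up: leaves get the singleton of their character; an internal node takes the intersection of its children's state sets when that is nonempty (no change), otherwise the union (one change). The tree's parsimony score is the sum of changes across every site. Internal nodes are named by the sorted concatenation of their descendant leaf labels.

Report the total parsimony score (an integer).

[col 0] CE: children C:{G}, E:{G} ∩→ {G}; cost 0
[col 0] LP: children L:{C}, P:{T} ∪→ {C,T}; cost 1
[col 0] CELP: children CE:{G}, LP:{C,T} ∪→ {C,G,T}; cost 1
[col 1] CE: children C:{T}, E:{T} ∩→ {T}; cost 0
[col 1] LP: children L:{A}, P:{T} ∪→ {A,T}; cost 1
[col 1] CELP: children CE:{T}, LP:{A,T} ∩→ {T}; cost 0
[col 2] CE: children C:{T}, E:{C} ∪→ {C,T}; cost 1
[col 2] LP: children L:{T}, P:{T} ∩→ {T}; cost 0
[col 2] CELP: children CE:{C,T}, LP:{T} ∩→ {T}; cost 0
[col 3] CE: children C:{T}, E:{T} ∩→ {T}; cost 0
[col 3] LP: children L:{G}, P:{T} ∪→ {G,T}; cost 1
[col 3] CELP: children CE:{T}, LP:{G,T} ∩→ {T}; cost 0
per-site changes: [2, 1, 1, 1]; total = 5

5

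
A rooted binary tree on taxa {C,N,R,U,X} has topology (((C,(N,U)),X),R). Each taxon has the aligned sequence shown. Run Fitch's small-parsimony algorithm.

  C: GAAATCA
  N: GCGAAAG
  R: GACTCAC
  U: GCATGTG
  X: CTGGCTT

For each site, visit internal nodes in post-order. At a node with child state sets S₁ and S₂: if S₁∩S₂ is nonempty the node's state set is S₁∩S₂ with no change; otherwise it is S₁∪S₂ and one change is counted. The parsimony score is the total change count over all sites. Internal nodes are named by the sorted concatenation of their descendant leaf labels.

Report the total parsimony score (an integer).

18

site 0, node NU: N={G} ∩ U={G} → {G} (+0)
site 0, node CNU: C={G} ∩ NU={G} → {G} (+0)
site 0, node CNUX: CNU={G} ∪ X={C} → {C,G} (+1)
site 0, node CNRUX: CNUX={C,G} ∩ R={G} → {G} (+0)
site 1, node NU: N={C} ∩ U={C} → {C} (+0)
site 1, node CNU: C={A} ∪ NU={C} → {A,C} (+1)
site 1, node CNUX: CNU={A,C} ∪ X={T} → {A,C,T} (+1)
site 1, node CNRUX: CNUX={A,C,T} ∩ R={A} → {A} (+0)
site 2, node NU: N={G} ∪ U={A} → {A,G} (+1)
site 2, node CNU: C={A} ∩ NU={A,G} → {A} (+0)
site 2, node CNUX: CNU={A} ∪ X={G} → {A,G} (+1)
site 2, node CNRUX: CNUX={A,G} ∪ R={C} → {A,C,G} (+1)
site 3, node NU: N={A} ∪ U={T} → {A,T} (+1)
site 3, node CNU: C={A} ∩ NU={A,T} → {A} (+0)
site 3, node CNUX: CNU={A} ∪ X={G} → {A,G} (+1)
site 3, node CNRUX: CNUX={A,G} ∪ R={T} → {A,G,T} (+1)
site 4, node NU: N={A} ∪ U={G} → {A,G} (+1)
site 4, node CNU: C={T} ∪ NU={A,G} → {A,G,T} (+1)
site 4, node CNUX: CNU={A,G,T} ∪ X={C} → {A,C,G,T} (+1)
site 4, node CNRUX: CNUX={A,C,G,T} ∩ R={C} → {C} (+0)
site 5, node NU: N={A} ∪ U={T} → {A,T} (+1)
site 5, node CNU: C={C} ∪ NU={A,T} → {A,C,T} (+1)
site 5, node CNUX: CNU={A,C,T} ∩ X={T} → {T} (+0)
site 5, node CNRUX: CNUX={T} ∪ R={A} → {A,T} (+1)
site 6, node NU: N={G} ∩ U={G} → {G} (+0)
site 6, node CNU: C={A} ∪ NU={G} → {A,G} (+1)
site 6, node CNUX: CNU={A,G} ∪ X={T} → {A,G,T} (+1)
site 6, node CNRUX: CNUX={A,G,T} ∪ R={C} → {A,C,G,T} (+1)
per-site changes: [1, 2, 3, 3, 3, 3, 3]; total = 18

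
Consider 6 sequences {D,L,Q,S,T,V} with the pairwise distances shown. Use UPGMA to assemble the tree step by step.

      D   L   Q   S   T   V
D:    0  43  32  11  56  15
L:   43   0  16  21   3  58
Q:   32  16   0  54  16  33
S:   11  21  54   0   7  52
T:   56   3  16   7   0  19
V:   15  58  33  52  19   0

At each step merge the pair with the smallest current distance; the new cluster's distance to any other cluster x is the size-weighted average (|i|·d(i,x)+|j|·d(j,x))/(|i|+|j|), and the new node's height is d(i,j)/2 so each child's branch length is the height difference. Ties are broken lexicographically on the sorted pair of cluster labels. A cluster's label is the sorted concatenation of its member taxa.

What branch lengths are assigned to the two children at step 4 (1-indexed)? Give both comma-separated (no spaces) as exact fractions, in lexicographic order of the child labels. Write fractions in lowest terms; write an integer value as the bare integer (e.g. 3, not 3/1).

45/4,67/4

iteration 1: select L,T (d=3); attach at lengths (3/2, 3/2); label the merged cluster LT
  updated: d(D,LT)=99/2, d(LT,Q)=16, d(LT,S)=14, d(LT,V)=77/2
iteration 2: select D,S (d=11); attach at lengths (11/2, 11/2); label the merged cluster DS
  updated: d(DS,LT)=127/4, d(DS,Q)=43, d(DS,V)=67/2
iteration 3: select LT,Q (d=16); attach at lengths (13/2, 8); label the merged cluster LQT
  updated: d(DS,LQT)=71/2, d(LQT,V)=110/3
iteration 4: select DS,V (d=67/2); attach at lengths (45/4, 67/4); label the merged cluster DSV
  updated: d(DSV,LQT)=323/9
iteration 5: select DSV,LQT (d=323/9); attach at lengths (43/36, 179/18); label the merged cluster DLQSTV
final tree: (((D:11/2,S:11/2):45/4,V:67/4):43/36,((L:3/2,T:3/2):13/2,Q:8):179/18)
total length: 2435/36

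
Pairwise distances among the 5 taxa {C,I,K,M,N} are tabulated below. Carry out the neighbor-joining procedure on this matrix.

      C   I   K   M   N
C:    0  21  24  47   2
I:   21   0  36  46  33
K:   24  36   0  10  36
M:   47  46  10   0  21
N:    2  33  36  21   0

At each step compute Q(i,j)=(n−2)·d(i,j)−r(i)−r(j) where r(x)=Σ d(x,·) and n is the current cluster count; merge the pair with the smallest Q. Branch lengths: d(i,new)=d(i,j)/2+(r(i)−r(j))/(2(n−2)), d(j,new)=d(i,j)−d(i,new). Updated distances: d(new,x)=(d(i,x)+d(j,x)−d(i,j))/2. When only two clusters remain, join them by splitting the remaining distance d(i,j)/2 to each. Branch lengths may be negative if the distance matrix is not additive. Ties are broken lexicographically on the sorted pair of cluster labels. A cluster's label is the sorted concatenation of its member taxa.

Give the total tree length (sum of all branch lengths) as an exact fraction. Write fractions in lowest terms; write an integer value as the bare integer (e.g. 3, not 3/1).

56

1. join K+M (d=10, Q=-200) ⇒ KM; edges |K|=2, |M|=8
  updated: d(C,KM)=61/2, d(I,KM)=36, d(KM,N)=47/2
2. join C+N (d=2, Q=-108) ⇒ CN; edges |C|=-1/4, |N|=9/4
  updated: d(CN,I)=26, d(CN,KM)=26
3. join CN+I (d=26, Q=-88) ⇒ CIN; edges |CN|=8, |I|=18
  updated: d(CIN,KM)=18
4. join CIN+KM (d=18) ⇒ CIKMN; edges |CIN|=9, |KM|=9
final tree: (((C:-1/4,N:9/4):8,I:18):9,(K:2,M:8):9)
total length: 56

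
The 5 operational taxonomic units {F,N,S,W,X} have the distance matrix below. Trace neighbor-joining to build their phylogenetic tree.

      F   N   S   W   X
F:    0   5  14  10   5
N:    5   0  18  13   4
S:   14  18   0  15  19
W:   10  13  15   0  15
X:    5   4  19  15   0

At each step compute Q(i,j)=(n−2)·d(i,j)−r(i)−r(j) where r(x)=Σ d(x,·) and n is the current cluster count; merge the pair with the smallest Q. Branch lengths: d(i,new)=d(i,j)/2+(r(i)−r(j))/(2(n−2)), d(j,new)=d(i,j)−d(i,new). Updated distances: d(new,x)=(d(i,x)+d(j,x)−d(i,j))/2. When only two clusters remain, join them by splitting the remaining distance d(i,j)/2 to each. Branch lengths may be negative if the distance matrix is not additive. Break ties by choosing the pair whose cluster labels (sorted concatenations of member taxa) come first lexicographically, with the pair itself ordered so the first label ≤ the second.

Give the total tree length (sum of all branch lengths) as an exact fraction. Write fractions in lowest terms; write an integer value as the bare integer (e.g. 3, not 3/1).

step 1: merge (S,W) at d=15, Q=-74; branch lengths S→29/3, W→16/3; new cluster SW
  updated: d(F,SW)=9/2, d(N,SW)=8, d(SW,X)=19/2
step 2: merge (F,SW) at d=9/2, Q=-55/2; branch lengths F→3/8, SW→33/8; new cluster FSW
  updated: d(FSW,N)=17/4, d(FSW,X)=5
step 3: merge (FSW,N) at d=17/4, Q=-53/4; branch lengths FSW→21/8, N→13/8; new cluster FNSW
  updated: d(FNSW,X)=19/8
step 4: merge (FNSW,X) at d=19/8; branch lengths FNSW→19/16, X→19/16; new cluster FNSWX
final tree: (((F:3/8,(S:29/3,W:16/3):33/8):21/8,N:13/8):19/16,X:19/16)
total length: 209/8

209/8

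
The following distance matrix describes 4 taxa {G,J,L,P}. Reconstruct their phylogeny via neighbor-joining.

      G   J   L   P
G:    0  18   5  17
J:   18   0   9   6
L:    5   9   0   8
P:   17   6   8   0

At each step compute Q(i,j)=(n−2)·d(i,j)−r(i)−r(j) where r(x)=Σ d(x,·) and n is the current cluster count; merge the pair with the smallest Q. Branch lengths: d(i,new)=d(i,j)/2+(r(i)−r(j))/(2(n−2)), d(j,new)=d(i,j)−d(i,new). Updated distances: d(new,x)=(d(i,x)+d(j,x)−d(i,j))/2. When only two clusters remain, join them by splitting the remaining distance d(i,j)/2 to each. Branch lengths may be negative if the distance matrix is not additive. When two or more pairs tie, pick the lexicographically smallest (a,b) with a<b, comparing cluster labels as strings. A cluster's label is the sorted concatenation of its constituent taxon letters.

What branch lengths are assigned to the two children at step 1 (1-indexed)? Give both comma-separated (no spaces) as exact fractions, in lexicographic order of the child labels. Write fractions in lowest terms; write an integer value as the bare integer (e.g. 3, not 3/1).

step 1: merge (G,L) at d=5, Q=-52; branch lengths G→7, L→-2; new cluster GL
  updated: d(GL,J)=11, d(GL,P)=10
step 2: merge (GL,J) at d=11, Q=-27; branch lengths GL→15/2, J→7/2; new cluster GJL
  updated: d(GJL,P)=5/2
step 3: merge (GJL,P) at d=5/2; branch lengths GJL→5/4, P→5/4; new cluster GJLP
final tree: (((G:7,L:-2):15/2,J:7/2):5/4,P:5/4)
total length: 37/2

7,-2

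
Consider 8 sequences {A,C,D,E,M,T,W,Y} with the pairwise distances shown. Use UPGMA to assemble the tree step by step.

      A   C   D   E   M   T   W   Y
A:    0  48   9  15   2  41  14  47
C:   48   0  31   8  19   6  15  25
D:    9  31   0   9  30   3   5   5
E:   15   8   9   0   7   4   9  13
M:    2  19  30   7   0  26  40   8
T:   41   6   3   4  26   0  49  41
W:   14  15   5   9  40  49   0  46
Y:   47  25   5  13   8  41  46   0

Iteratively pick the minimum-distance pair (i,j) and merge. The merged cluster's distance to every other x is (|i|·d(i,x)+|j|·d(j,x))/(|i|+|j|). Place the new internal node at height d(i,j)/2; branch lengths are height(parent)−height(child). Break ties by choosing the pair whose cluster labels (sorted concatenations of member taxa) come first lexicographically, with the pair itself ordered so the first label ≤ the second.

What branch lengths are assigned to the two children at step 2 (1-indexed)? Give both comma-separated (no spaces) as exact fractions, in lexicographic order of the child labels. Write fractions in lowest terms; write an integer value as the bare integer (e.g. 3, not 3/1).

iteration 1: select A,M (d=2); attach at lengths (1, 1); label the merged cluster AM
  updated: d(AM,C)=67/2, d(AM,D)=39/2, d(AM,E)=11, d(AM,T)=67/2, d(AM,W)=27, d(AM,Y)=55/2
iteration 2: select D,T (d=3); attach at lengths (3/2, 3/2); label the merged cluster DT
  updated: d(AM,DT)=53/2, d(C,DT)=37/2, d(DT,E)=13/2, d(DT,W)=27, d(DT,Y)=23
iteration 3: select DT,E (d=13/2); attach at lengths (7/4, 13/4); label the merged cluster DET
  updated: d(AM,DET)=64/3, d(C,DET)=15, d(DET,W)=21, d(DET,Y)=59/3
iteration 4: select C,DET (d=15); attach at lengths (15/2, 17/4); label the merged cluster CDET
  updated: d(AM,CDET)=195/8, d(CDET,W)=39/2, d(CDET,Y)=21
iteration 5: select CDET,W (d=39/2); attach at lengths (9/4, 39/4); label the merged cluster CDETW
  updated: d(AM,CDETW)=249/10, d(CDETW,Y)=26
iteration 6: select AM,CDETW (d=249/10); attach at lengths (229/20, 27/10); label the merged cluster ACDEMTW
  updated: d(ACDEMTW,Y)=185/7
iteration 7: select ACDEMTW,Y (d=185/7); attach at lengths (107/140, 185/14); label the merged cluster ACDEMTWY
final tree: (((A:1,M:1):229/20,((C:15/2,((D:3/2,T:3/2):7/4,E:13/4):17/4):9/4,W:39/4):27/10):107/140,Y:185/14)
total length: 8663/140

3/2,3/2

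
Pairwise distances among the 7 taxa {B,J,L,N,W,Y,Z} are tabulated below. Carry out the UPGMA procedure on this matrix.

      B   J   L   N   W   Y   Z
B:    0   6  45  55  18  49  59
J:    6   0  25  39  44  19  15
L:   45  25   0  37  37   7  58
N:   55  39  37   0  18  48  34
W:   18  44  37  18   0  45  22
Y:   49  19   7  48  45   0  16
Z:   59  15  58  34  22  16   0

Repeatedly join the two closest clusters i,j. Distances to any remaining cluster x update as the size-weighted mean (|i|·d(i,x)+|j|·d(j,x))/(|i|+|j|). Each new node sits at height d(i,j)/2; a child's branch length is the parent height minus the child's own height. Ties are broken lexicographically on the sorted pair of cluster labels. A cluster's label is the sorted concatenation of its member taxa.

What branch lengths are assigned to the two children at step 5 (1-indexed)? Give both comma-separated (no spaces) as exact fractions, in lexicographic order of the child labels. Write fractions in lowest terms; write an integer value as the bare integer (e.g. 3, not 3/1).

1. join B+J (d=6) ⇒ BJ; edges |B|=3, |J|=3
  updated: d(BJ,L)=35, d(BJ,N)=47, d(BJ,W)=31, d(BJ,Y)=34, d(BJ,Z)=37
2. join L+Y (d=7) ⇒ LY; edges |L|=7/2, |Y|=7/2
  updated: d(BJ,LY)=69/2, d(LY,N)=85/2, d(LY,W)=41, d(LY,Z)=37
3. join N+W (d=18) ⇒ NW; edges |N|=9, |W|=9
  updated: d(BJ,NW)=39, d(LY,NW)=167/4, d(NW,Z)=28
4. join NW+Z (d=28) ⇒ NWZ; edges |NW|=5, |Z|=14
  updated: d(BJ,NWZ)=115/3, d(LY,NWZ)=241/6
5. join BJ+LY (d=69/2) ⇒ BJLY; edges |BJ|=57/4, |LY|=55/4
  updated: d(BJLY,NWZ)=157/4
6. join BJLY+NWZ (d=157/4) ⇒ BJLNWYZ; edges |BJLY|=19/8, |NWZ|=45/8
final tree: (((B:3,J:3):57/4,(L:7/2,Y:7/2):55/4):19/8,((N:9,W:9):5,Z:14):45/8)
total length: 86

57/4,55/4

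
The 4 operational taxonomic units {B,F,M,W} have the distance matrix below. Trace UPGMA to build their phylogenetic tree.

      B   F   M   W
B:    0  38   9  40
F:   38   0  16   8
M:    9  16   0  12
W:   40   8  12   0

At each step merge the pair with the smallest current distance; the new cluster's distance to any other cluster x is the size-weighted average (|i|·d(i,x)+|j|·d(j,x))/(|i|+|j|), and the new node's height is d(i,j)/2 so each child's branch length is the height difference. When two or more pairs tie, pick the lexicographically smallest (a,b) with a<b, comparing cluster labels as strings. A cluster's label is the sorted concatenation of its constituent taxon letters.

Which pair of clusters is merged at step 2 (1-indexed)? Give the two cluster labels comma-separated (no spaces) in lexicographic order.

1. join F+W (d=8) ⇒ FW; edges |F|=4, |W|=4
  updated: d(B,FW)=39, d(FW,M)=14
2. join B+M (d=9) ⇒ BM; edges |B|=9/2, |M|=9/2
  updated: d(BM,FW)=53/2
3. join BM+FW (d=53/2) ⇒ BFMW; edges |BM|=35/4, |FW|=37/4
final tree: ((B:9/2,M:9/2):35/4,(F:4,W:4):37/4)
total length: 35

B,M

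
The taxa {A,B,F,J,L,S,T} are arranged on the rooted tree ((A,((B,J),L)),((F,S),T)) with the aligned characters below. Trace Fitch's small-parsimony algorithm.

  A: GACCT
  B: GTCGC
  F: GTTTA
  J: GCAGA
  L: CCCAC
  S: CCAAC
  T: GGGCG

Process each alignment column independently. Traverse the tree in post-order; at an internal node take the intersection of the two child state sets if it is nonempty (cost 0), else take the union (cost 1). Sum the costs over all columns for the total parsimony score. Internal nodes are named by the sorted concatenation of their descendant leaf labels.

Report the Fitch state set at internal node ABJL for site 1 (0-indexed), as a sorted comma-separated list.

A,C

[col 0] BJ: children B:{G}, J:{G} ∩→ {G}; cost 0
[col 0] BJL: children BJ:{G}, L:{C} ∪→ {C,G}; cost 1
[col 0] ABJL: children A:{G}, BJL:{C,G} ∩→ {G}; cost 0
[col 0] FS: children F:{G}, S:{C} ∪→ {C,G}; cost 1
[col 0] FST: children FS:{C,G}, T:{G} ∩→ {G}; cost 0
[col 0] ABFJLST: children ABJL:{G}, FST:{G} ∩→ {G}; cost 0
[col 1] BJ: children B:{T}, J:{C} ∪→ {C,T}; cost 1
[col 1] BJL: children BJ:{C,T}, L:{C} ∩→ {C}; cost 0
[col 1] ABJL: children A:{A}, BJL:{C} ∪→ {A,C}; cost 1
[col 1] FS: children F:{T}, S:{C} ∪→ {C,T}; cost 1
[col 1] FST: children FS:{C,T}, T:{G} ∪→ {C,G,T}; cost 1
[col 1] ABFJLST: children ABJL:{A,C}, FST:{C,G,T} ∩→ {C}; cost 0
[col 2] BJ: children B:{C}, J:{A} ∪→ {A,C}; cost 1
[col 2] BJL: children BJ:{A,C}, L:{C} ∩→ {C}; cost 0
[col 2] ABJL: children A:{C}, BJL:{C} ∩→ {C}; cost 0
[col 2] FS: children F:{T}, S:{A} ∪→ {A,T}; cost 1
[col 2] FST: children FS:{A,T}, T:{G} ∪→ {A,G,T}; cost 1
[col 2] ABFJLST: children ABJL:{C}, FST:{A,G,T} ∪→ {A,C,G,T}; cost 1
[col 3] BJ: children B:{G}, J:{G} ∩→ {G}; cost 0
[col 3] BJL: children BJ:{G}, L:{A} ∪→ {A,G}; cost 1
[col 3] ABJL: children A:{C}, BJL:{A,G} ∪→ {A,C,G}; cost 1
[col 3] FS: children F:{T}, S:{A} ∪→ {A,T}; cost 1
[col 3] FST: children FS:{A,T}, T:{C} ∪→ {A,C,T}; cost 1
[col 3] ABFJLST: children ABJL:{A,C,G}, FST:{A,C,T} ∩→ {A,C}; cost 0
[col 4] BJ: children B:{C}, J:{A} ∪→ {A,C}; cost 1
[col 4] BJL: children BJ:{A,C}, L:{C} ∩→ {C}; cost 0
[col 4] ABJL: children A:{T}, BJL:{C} ∪→ {C,T}; cost 1
[col 4] FS: children F:{A}, S:{C} ∪→ {A,C}; cost 1
[col 4] FST: children FS:{A,C}, T:{G} ∪→ {A,C,G}; cost 1
[col 4] ABFJLST: children ABJL:{C,T}, FST:{A,C,G} ∩→ {C}; cost 0
per-site changes: [2, 4, 4, 4, 4]; total = 18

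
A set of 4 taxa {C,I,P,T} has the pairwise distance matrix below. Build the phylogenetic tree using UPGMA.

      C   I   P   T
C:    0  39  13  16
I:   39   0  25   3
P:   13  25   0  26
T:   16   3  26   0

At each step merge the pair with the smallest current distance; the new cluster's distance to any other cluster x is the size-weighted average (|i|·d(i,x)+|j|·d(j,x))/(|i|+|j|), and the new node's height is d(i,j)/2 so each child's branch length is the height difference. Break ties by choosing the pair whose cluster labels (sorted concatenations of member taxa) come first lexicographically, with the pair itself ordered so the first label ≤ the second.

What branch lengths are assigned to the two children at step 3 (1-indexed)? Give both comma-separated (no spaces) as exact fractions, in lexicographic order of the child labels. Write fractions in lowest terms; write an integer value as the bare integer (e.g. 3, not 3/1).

27/4,47/4

1. join I+T (d=3) ⇒ IT; edges |I|=3/2, |T|=3/2
  updated: d(C,IT)=55/2, d(IT,P)=51/2
2. join C+P (d=13) ⇒ CP; edges |C|=13/2, |P|=13/2
  updated: d(CP,IT)=53/2
3. join CP+IT (d=53/2) ⇒ CIPT; edges |CP|=27/4, |IT|=47/4
final tree: ((C:13/2,P:13/2):27/4,(I:3/2,T:3/2):47/4)
total length: 69/2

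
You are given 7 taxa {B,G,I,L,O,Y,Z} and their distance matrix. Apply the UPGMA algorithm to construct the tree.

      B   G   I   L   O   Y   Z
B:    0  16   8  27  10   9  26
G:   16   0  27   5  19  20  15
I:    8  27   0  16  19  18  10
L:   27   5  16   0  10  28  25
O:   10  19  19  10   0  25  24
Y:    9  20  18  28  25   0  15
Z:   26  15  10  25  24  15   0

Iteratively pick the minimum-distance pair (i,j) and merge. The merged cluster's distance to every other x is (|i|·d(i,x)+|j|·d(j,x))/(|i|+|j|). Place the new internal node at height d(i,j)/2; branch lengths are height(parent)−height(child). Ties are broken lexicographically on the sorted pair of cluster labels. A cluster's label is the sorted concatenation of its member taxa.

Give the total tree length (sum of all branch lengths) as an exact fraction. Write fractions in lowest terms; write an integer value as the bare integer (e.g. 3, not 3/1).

1. join G+L (d=5) ⇒ GL; edges |G|=5/2, |L|=5/2
  updated: d(B,GL)=43/2, d(GL,I)=43/2, d(GL,O)=29/2, d(GL,Y)=24, d(GL,Z)=20
2. join B+I (d=8) ⇒ BI; edges |B|=4, |I|=4
  updated: d(BI,GL)=43/2, d(BI,O)=29/2, d(BI,Y)=27/2, d(BI,Z)=18
3. join BI+Y (d=27/2) ⇒ BIY; edges |BI|=11/4, |Y|=27/4
  updated: d(BIY,GL)=67/3, d(BIY,O)=18, d(BIY,Z)=17
4. join GL+O (d=29/2) ⇒ GLO; edges |GL|=19/4, |O|=29/4
  updated: d(BIY,GLO)=188/9, d(GLO,Z)=64/3
5. join BIY+Z (d=17) ⇒ BIYZ; edges |BIY|=7/4, |Z|=17/2
  updated: d(BIYZ,GLO)=21
6. join BIYZ+GLO (d=21) ⇒ BGILOYZ; edges |BIYZ|=2, |GLO|=13/4
final tree: ((((B:4,I:4):11/4,Y:27/4):7/4,Z:17/2):2,((G:5/2,L:5/2):19/4,O:29/4):13/4)
total length: 50

50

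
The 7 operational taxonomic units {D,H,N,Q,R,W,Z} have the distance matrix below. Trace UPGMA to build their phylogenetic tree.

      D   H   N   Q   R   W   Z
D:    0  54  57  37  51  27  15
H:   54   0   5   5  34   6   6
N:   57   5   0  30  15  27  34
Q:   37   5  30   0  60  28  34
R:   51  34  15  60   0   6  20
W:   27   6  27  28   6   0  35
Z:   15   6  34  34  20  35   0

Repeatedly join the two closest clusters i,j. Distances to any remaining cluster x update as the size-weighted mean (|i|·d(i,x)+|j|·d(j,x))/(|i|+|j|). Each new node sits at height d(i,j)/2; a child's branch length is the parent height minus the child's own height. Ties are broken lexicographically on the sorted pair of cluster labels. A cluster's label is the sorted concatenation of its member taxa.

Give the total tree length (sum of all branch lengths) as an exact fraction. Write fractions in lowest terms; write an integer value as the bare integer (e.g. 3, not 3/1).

iteration 1: select H,N (d=5); attach at lengths (5/2, 5/2); label the merged cluster HN
  updated: d(D,HN)=111/2, d(HN,Q)=35/2, d(HN,R)=49/2, d(HN,W)=33/2, d(HN,Z)=20
iteration 2: select R,W (d=6); attach at lengths (3, 3); label the merged cluster RW
  updated: d(D,RW)=39, d(HN,RW)=41/2, d(Q,RW)=44, d(RW,Z)=55/2
iteration 3: select D,Z (d=15); attach at lengths (15/2, 15/2); label the merged cluster DZ
  updated: d(DZ,HN)=151/4, d(DZ,Q)=71/2, d(DZ,RW)=133/4
iteration 4: select HN,Q (d=35/2); attach at lengths (25/4, 35/4); label the merged cluster HNQ
  updated: d(DZ,HNQ)=37, d(HNQ,RW)=85/3
iteration 5: select HNQ,RW (d=85/3); attach at lengths (65/12, 67/6); label the merged cluster HNQRW
  updated: d(DZ,HNQRW)=71/2
iteration 6: select DZ,HNQRW (d=71/2); attach at lengths (41/4, 43/12); label the merged cluster DHNQRWZ
final tree: ((D:15/2,Z:15/2):41/4,(((H:5/2,N:5/2):25/4,Q:35/4):65/12,(R:3,W:3):67/6):43/12)
total length: 857/12

857/12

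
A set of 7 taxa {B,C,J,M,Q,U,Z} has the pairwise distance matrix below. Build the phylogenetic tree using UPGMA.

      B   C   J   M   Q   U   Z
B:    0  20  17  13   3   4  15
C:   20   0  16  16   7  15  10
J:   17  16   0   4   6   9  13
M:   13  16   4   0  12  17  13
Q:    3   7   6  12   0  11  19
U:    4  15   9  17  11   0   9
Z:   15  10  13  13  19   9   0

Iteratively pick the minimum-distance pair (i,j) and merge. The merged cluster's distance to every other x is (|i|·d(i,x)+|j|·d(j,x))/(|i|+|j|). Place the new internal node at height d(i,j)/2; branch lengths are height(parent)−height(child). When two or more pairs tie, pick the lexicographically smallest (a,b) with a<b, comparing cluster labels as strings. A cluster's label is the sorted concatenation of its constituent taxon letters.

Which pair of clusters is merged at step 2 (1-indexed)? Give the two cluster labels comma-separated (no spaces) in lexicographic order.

J,M

1. join B+Q (d=3) ⇒ BQ; edges |B|=3/2, |Q|=3/2
  updated: d(BQ,C)=27/2, d(BQ,J)=23/2, d(BQ,M)=25/2, d(BQ,U)=15/2, d(BQ,Z)=17
2. join J+M (d=4) ⇒ JM; edges |J|=2, |M|=2
  updated: d(BQ,JM)=12, d(C,JM)=16, d(JM,U)=13, d(JM,Z)=13
3. join BQ+U (d=15/2) ⇒ BQU; edges |BQ|=9/4, |U|=15/4
  updated: d(BQU,C)=14, d(BQU,JM)=37/3, d(BQU,Z)=43/3
4. join C+Z (d=10) ⇒ CZ; edges |C|=5, |Z|=5
  updated: d(BQU,CZ)=85/6, d(CZ,JM)=29/2
5. join BQU+JM (d=37/3) ⇒ BJMQU; edges |BQU|=29/12, |JM|=25/6
  updated: d(BJMQU,CZ)=143/10
6. join BJMQU+CZ (d=143/10) ⇒ BCJMQUZ; edges |BJMQU|=59/60, |CZ|=43/20
final tree: ((((B:3/2,Q:3/2):9/4,U:15/4):29/12,(J:2,M:2):25/6):59/60,(C:5,Z:5):43/20)
total length: 1963/60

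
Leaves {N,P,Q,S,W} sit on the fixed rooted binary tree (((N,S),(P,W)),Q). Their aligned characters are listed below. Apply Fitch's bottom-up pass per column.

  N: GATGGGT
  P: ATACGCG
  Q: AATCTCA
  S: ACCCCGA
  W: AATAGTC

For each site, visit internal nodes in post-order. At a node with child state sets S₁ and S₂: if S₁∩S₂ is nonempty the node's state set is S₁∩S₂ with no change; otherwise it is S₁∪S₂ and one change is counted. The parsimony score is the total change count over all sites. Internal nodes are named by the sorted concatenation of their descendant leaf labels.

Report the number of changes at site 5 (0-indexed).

NS@0: {G} ∪ {A} = {A,G} (union, +1)
PW@0: {A} ∩ {A} = {A} (intersection, +0)
NPSW@0: {A,G} ∩ {A} = {A} (intersection, +0)
NPQSW@0: {A} ∩ {A} = {A} (intersection, +0)
NS@1: {A} ∪ {C} = {A,C} (union, +1)
PW@1: {T} ∪ {A} = {A,T} (union, +1)
NPSW@1: {A,C} ∩ {A,T} = {A} (intersection, +0)
NPQSW@1: {A} ∩ {A} = {A} (intersection, +0)
NS@2: {T} ∪ {C} = {C,T} (union, +1)
PW@2: {A} ∪ {T} = {A,T} (union, +1)
NPSW@2: {C,T} ∩ {A,T} = {T} (intersection, +0)
NPQSW@2: {T} ∩ {T} = {T} (intersection, +0)
NS@3: {G} ∪ {C} = {C,G} (union, +1)
PW@3: {C} ∪ {A} = {A,C} (union, +1)
NPSW@3: {C,G} ∩ {A,C} = {C} (intersection, +0)
NPQSW@3: {C} ∩ {C} = {C} (intersection, +0)
NS@4: {G} ∪ {C} = {C,G} (union, +1)
PW@4: {G} ∩ {G} = {G} (intersection, +0)
NPSW@4: {C,G} ∩ {G} = {G} (intersection, +0)
NPQSW@4: {G} ∪ {T} = {G,T} (union, +1)
NS@5: {G} ∩ {G} = {G} (intersection, +0)
PW@5: {C} ∪ {T} = {C,T} (union, +1)
NPSW@5: {G} ∪ {C,T} = {C,G,T} (union, +1)
NPQSW@5: {C,G,T} ∩ {C} = {C} (intersection, +0)
NS@6: {T} ∪ {A} = {A,T} (union, +1)
PW@6: {G} ∪ {C} = {C,G} (union, +1)
NPSW@6: {A,T} ∪ {C,G} = {A,C,G,T} (union, +1)
NPQSW@6: {A,C,G,T} ∩ {A} = {A} (intersection, +0)
per-site changes: [1, 2, 2, 2, 2, 2, 3]; total = 14

2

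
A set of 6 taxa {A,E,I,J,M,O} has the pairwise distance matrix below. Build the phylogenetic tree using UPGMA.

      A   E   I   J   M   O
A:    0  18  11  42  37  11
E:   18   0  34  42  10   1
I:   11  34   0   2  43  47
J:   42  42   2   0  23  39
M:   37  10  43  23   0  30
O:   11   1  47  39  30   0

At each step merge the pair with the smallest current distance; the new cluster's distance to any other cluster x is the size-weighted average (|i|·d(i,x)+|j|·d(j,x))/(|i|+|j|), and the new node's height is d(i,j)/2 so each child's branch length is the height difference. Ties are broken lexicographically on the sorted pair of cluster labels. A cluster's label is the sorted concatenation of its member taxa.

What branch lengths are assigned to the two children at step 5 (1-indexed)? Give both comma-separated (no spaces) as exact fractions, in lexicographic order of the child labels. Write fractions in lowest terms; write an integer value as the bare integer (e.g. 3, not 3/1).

iteration 1: select E,O (d=1); attach at lengths (1/2, 1/2); label the merged cluster EO
  updated: d(A,EO)=29/2, d(EO,I)=81/2, d(EO,J)=81/2, d(EO,M)=20
iteration 2: select I,J (d=2); attach at lengths (1, 1); label the merged cluster IJ
  updated: d(A,IJ)=53/2, d(EO,IJ)=81/2, d(IJ,M)=33
iteration 3: select A,EO (d=29/2); attach at lengths (29/4, 27/4); label the merged cluster AEO
  updated: d(AEO,IJ)=215/6, d(AEO,M)=77/3
iteration 4: select AEO,M (d=77/3); attach at lengths (67/12, 77/6); label the merged cluster AEMO
  updated: d(AEMO,IJ)=281/8
iteration 5: select AEMO,IJ (d=281/8); attach at lengths (227/48, 265/16); label the merged cluster AEIJMO
final tree: (((A:29/4,(E:1/2,O:1/2):27/4):67/12,M:77/6):227/48,(I:1,J:1):265/16)
total length: 1361/24

227/48,265/16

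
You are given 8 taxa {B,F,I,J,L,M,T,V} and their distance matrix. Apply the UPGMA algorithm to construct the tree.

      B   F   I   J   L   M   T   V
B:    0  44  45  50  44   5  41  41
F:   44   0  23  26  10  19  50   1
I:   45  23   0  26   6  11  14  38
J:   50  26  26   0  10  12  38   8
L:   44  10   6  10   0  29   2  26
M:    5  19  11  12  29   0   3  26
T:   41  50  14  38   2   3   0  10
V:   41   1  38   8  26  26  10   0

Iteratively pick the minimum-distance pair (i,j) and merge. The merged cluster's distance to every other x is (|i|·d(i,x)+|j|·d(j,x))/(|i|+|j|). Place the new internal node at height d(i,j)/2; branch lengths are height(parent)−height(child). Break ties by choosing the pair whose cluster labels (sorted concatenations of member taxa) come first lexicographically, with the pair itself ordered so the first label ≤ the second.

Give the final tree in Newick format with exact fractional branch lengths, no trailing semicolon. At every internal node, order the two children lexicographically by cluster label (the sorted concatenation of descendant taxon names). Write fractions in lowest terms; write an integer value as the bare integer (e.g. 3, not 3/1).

((B:5/2,M:5/2):305/24,(((F:1/2,V:1/2):8,J:17/2):13/3,(I:5,(L:1,T:1):4):47/6):19/8)

iteration 1: select F,V (d=1); attach at lengths (1/2, 1/2); label the merged cluster FV
  updated: d(B,FV)=85/2, d(FV,I)=61/2, d(FV,J)=17, d(FV,L)=18, d(FV,M)=45/2, d(FV,T)=30
iteration 2: select L,T (d=2); attach at lengths (1, 1); label the merged cluster LT
  updated: d(B,LT)=85/2, d(FV,LT)=24, d(I,LT)=10, d(J,LT)=24, d(LT,M)=16
iteration 3: select B,M (d=5); attach at lengths (5/2, 5/2); label the merged cluster BM
  updated: d(BM,FV)=65/2, d(BM,I)=28, d(BM,J)=31, d(BM,LT)=117/4
iteration 4: select I,LT (d=10); attach at lengths (5, 4); label the merged cluster ILT
  updated: d(BM,ILT)=173/6, d(FV,ILT)=157/6, d(ILT,J)=74/3
iteration 5: select FV,J (d=17); attach at lengths (8, 17/2); label the merged cluster FJV
  updated: d(BM,FJV)=32, d(FJV,ILT)=77/3
iteration 6: select FJV,ILT (d=77/3); attach at lengths (13/3, 47/6); label the merged cluster FIJLTV
  updated: d(BM,FIJLTV)=365/12
iteration 7: select BM,FIJLTV (d=365/12); attach at lengths (305/24, 19/8); label the merged cluster BFIJLMTV
final tree: ((B:5/2,M:5/2):305/24,(((F:1/2,V:1/2):8,J:17/2):13/3,(I:5,(L:1,T:1):4):47/6):19/8)
total length: 243/4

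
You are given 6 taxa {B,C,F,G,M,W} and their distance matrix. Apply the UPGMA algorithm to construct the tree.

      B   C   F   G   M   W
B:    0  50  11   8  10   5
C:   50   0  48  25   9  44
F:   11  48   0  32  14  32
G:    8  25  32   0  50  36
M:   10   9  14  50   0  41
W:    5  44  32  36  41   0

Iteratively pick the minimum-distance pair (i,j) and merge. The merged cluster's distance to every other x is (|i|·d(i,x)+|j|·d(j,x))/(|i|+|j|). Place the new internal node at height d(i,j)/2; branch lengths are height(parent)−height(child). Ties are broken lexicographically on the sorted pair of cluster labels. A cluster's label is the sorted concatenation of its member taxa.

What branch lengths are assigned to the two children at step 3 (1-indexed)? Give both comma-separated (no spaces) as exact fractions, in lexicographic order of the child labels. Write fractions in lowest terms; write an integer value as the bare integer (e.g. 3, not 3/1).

1. join B+W (d=5) ⇒ BW; edges |B|=5/2, |W|=5/2
  updated: d(BW,C)=47, d(BW,F)=43/2, d(BW,G)=22, d(BW,M)=51/2
2. join C+M (d=9) ⇒ CM; edges |C|=9/2, |M|=9/2
  updated: d(BW,CM)=145/4, d(CM,F)=31, d(CM,G)=75/2
3. join BW+F (d=43/2) ⇒ BFW; edges |BW|=33/4, |F|=43/4
  updated: d(BFW,CM)=69/2, d(BFW,G)=76/3
4. join BFW+G (d=76/3) ⇒ BFGW; edges |BFW|=23/12, |G|=38/3
  updated: d(BFGW,CM)=141/4
5. join BFGW+CM (d=141/4) ⇒ BCFGMW; edges |BFGW|=119/24, |CM|=105/8
final tree: ((((B:5/2,W:5/2):33/4,F:43/4):23/12,G:38/3):119/24,(C:9/2,M:9/2):105/8)
total length: 197/3

33/4,43/4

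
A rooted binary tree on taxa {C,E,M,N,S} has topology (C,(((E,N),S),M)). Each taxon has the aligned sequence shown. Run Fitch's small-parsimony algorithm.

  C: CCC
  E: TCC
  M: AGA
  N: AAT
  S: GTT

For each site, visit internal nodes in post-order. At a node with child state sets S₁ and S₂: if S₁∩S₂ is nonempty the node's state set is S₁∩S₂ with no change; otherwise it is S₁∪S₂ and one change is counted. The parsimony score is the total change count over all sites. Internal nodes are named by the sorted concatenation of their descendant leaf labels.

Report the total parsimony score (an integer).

EN@0: {T} ∪ {A} = {A,T} (union, +1)
ENS@0: {A,T} ∪ {G} = {A,G,T} (union, +1)
EMNS@0: {A,G,T} ∩ {A} = {A} (intersection, +0)
CEMNS@0: {C} ∪ {A} = {A,C} (union, +1)
EN@1: {C} ∪ {A} = {A,C} (union, +1)
ENS@1: {A,C} ∪ {T} = {A,C,T} (union, +1)
EMNS@1: {A,C,T} ∪ {G} = {A,C,G,T} (union, +1)
CEMNS@1: {C} ∩ {A,C,G,T} = {C} (intersection, +0)
EN@2: {C} ∪ {T} = {C,T} (union, +1)
ENS@2: {C,T} ∩ {T} = {T} (intersection, +0)
EMNS@2: {T} ∪ {A} = {A,T} (union, +1)
CEMNS@2: {C} ∪ {A,T} = {A,C,T} (union, +1)
per-site changes: [3, 3, 3]; total = 9

9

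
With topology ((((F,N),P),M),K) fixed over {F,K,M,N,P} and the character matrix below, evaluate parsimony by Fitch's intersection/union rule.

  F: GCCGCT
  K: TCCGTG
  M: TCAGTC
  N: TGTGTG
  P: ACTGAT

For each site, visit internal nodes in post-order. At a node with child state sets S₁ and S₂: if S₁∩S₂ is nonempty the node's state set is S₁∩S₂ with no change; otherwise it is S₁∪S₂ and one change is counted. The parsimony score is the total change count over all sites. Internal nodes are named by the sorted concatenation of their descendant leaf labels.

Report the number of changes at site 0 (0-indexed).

[col 0] FN: children F:{G}, N:{T} ∪→ {G,T}; cost 1
[col 0] FNP: children FN:{G,T}, P:{A} ∪→ {A,G,T}; cost 1
[col 0] FMNP: children FNP:{A,G,T}, M:{T} ∩→ {T}; cost 0
[col 0] FKMNP: children FMNP:{T}, K:{T} ∩→ {T}; cost 0
[col 1] FN: children F:{C}, N:{G} ∪→ {C,G}; cost 1
[col 1] FNP: children FN:{C,G}, P:{C} ∩→ {C}; cost 0
[col 1] FMNP: children FNP:{C}, M:{C} ∩→ {C}; cost 0
[col 1] FKMNP: children FMNP:{C}, K:{C} ∩→ {C}; cost 0
[col 2] FN: children F:{C}, N:{T} ∪→ {C,T}; cost 1
[col 2] FNP: children FN:{C,T}, P:{T} ∩→ {T}; cost 0
[col 2] FMNP: children FNP:{T}, M:{A} ∪→ {A,T}; cost 1
[col 2] FKMNP: children FMNP:{A,T}, K:{C} ∪→ {A,C,T}; cost 1
[col 3] FN: children F:{G}, N:{G} ∩→ {G}; cost 0
[col 3] FNP: children FN:{G}, P:{G} ∩→ {G}; cost 0
[col 3] FMNP: children FNP:{G}, M:{G} ∩→ {G}; cost 0
[col 3] FKMNP: children FMNP:{G}, K:{G} ∩→ {G}; cost 0
[col 4] FN: children F:{C}, N:{T} ∪→ {C,T}; cost 1
[col 4] FNP: children FN:{C,T}, P:{A} ∪→ {A,C,T}; cost 1
[col 4] FMNP: children FNP:{A,C,T}, M:{T} ∩→ {T}; cost 0
[col 4] FKMNP: children FMNP:{T}, K:{T} ∩→ {T}; cost 0
[col 5] FN: children F:{T}, N:{G} ∪→ {G,T}; cost 1
[col 5] FNP: children FN:{G,T}, P:{T} ∩→ {T}; cost 0
[col 5] FMNP: children FNP:{T}, M:{C} ∪→ {C,T}; cost 1
[col 5] FKMNP: children FMNP:{C,T}, K:{G} ∪→ {C,G,T}; cost 1
per-site changes: [2, 1, 3, 0, 2, 3]; total = 11

2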